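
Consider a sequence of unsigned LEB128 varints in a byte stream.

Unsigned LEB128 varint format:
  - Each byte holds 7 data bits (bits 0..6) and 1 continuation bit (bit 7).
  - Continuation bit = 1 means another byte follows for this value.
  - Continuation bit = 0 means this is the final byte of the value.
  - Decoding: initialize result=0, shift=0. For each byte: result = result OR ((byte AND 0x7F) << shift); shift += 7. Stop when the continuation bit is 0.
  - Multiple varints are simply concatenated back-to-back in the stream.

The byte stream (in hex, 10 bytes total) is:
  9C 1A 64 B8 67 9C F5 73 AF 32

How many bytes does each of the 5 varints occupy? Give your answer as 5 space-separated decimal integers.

  byte[0]=0x9C cont=1 payload=0x1C=28: acc |= 28<<0 -> acc=28 shift=7
  byte[1]=0x1A cont=0 payload=0x1A=26: acc |= 26<<7 -> acc=3356 shift=14 [end]
Varint 1: bytes[0:2] = 9C 1A -> value 3356 (2 byte(s))
  byte[2]=0x64 cont=0 payload=0x64=100: acc |= 100<<0 -> acc=100 shift=7 [end]
Varint 2: bytes[2:3] = 64 -> value 100 (1 byte(s))
  byte[3]=0xB8 cont=1 payload=0x38=56: acc |= 56<<0 -> acc=56 shift=7
  byte[4]=0x67 cont=0 payload=0x67=103: acc |= 103<<7 -> acc=13240 shift=14 [end]
Varint 3: bytes[3:5] = B8 67 -> value 13240 (2 byte(s))
  byte[5]=0x9C cont=1 payload=0x1C=28: acc |= 28<<0 -> acc=28 shift=7
  byte[6]=0xF5 cont=1 payload=0x75=117: acc |= 117<<7 -> acc=15004 shift=14
  byte[7]=0x73 cont=0 payload=0x73=115: acc |= 115<<14 -> acc=1899164 shift=21 [end]
Varint 4: bytes[5:8] = 9C F5 73 -> value 1899164 (3 byte(s))
  byte[8]=0xAF cont=1 payload=0x2F=47: acc |= 47<<0 -> acc=47 shift=7
  byte[9]=0x32 cont=0 payload=0x32=50: acc |= 50<<7 -> acc=6447 shift=14 [end]
Varint 5: bytes[8:10] = AF 32 -> value 6447 (2 byte(s))

Answer: 2 1 2 3 2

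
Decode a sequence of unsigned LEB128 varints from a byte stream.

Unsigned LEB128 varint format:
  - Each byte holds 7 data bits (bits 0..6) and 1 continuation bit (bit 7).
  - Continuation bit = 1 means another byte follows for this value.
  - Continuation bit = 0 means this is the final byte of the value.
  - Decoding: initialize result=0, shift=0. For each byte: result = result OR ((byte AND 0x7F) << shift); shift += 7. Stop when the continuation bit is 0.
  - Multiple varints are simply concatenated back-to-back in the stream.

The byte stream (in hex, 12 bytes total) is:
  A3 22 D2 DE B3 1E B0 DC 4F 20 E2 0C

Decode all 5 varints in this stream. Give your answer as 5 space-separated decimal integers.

Answer: 4387 63762258 1306160 32 1634

Derivation:
  byte[0]=0xA3 cont=1 payload=0x23=35: acc |= 35<<0 -> acc=35 shift=7
  byte[1]=0x22 cont=0 payload=0x22=34: acc |= 34<<7 -> acc=4387 shift=14 [end]
Varint 1: bytes[0:2] = A3 22 -> value 4387 (2 byte(s))
  byte[2]=0xD2 cont=1 payload=0x52=82: acc |= 82<<0 -> acc=82 shift=7
  byte[3]=0xDE cont=1 payload=0x5E=94: acc |= 94<<7 -> acc=12114 shift=14
  byte[4]=0xB3 cont=1 payload=0x33=51: acc |= 51<<14 -> acc=847698 shift=21
  byte[5]=0x1E cont=0 payload=0x1E=30: acc |= 30<<21 -> acc=63762258 shift=28 [end]
Varint 2: bytes[2:6] = D2 DE B3 1E -> value 63762258 (4 byte(s))
  byte[6]=0xB0 cont=1 payload=0x30=48: acc |= 48<<0 -> acc=48 shift=7
  byte[7]=0xDC cont=1 payload=0x5C=92: acc |= 92<<7 -> acc=11824 shift=14
  byte[8]=0x4F cont=0 payload=0x4F=79: acc |= 79<<14 -> acc=1306160 shift=21 [end]
Varint 3: bytes[6:9] = B0 DC 4F -> value 1306160 (3 byte(s))
  byte[9]=0x20 cont=0 payload=0x20=32: acc |= 32<<0 -> acc=32 shift=7 [end]
Varint 4: bytes[9:10] = 20 -> value 32 (1 byte(s))
  byte[10]=0xE2 cont=1 payload=0x62=98: acc |= 98<<0 -> acc=98 shift=7
  byte[11]=0x0C cont=0 payload=0x0C=12: acc |= 12<<7 -> acc=1634 shift=14 [end]
Varint 5: bytes[10:12] = E2 0C -> value 1634 (2 byte(s))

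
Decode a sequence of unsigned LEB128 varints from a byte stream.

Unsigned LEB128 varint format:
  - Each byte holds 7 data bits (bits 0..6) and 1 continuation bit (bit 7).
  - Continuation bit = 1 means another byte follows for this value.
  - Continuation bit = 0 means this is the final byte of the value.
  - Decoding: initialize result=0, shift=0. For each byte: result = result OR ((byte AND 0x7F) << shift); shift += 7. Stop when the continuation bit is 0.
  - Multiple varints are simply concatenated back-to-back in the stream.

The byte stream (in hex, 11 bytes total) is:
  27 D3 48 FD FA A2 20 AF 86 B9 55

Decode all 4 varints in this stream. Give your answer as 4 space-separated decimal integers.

Answer: 39 9299 67681661 179192623

Derivation:
  byte[0]=0x27 cont=0 payload=0x27=39: acc |= 39<<0 -> acc=39 shift=7 [end]
Varint 1: bytes[0:1] = 27 -> value 39 (1 byte(s))
  byte[1]=0xD3 cont=1 payload=0x53=83: acc |= 83<<0 -> acc=83 shift=7
  byte[2]=0x48 cont=0 payload=0x48=72: acc |= 72<<7 -> acc=9299 shift=14 [end]
Varint 2: bytes[1:3] = D3 48 -> value 9299 (2 byte(s))
  byte[3]=0xFD cont=1 payload=0x7D=125: acc |= 125<<0 -> acc=125 shift=7
  byte[4]=0xFA cont=1 payload=0x7A=122: acc |= 122<<7 -> acc=15741 shift=14
  byte[5]=0xA2 cont=1 payload=0x22=34: acc |= 34<<14 -> acc=572797 shift=21
  byte[6]=0x20 cont=0 payload=0x20=32: acc |= 32<<21 -> acc=67681661 shift=28 [end]
Varint 3: bytes[3:7] = FD FA A2 20 -> value 67681661 (4 byte(s))
  byte[7]=0xAF cont=1 payload=0x2F=47: acc |= 47<<0 -> acc=47 shift=7
  byte[8]=0x86 cont=1 payload=0x06=6: acc |= 6<<7 -> acc=815 shift=14
  byte[9]=0xB9 cont=1 payload=0x39=57: acc |= 57<<14 -> acc=934703 shift=21
  byte[10]=0x55 cont=0 payload=0x55=85: acc |= 85<<21 -> acc=179192623 shift=28 [end]
Varint 4: bytes[7:11] = AF 86 B9 55 -> value 179192623 (4 byte(s))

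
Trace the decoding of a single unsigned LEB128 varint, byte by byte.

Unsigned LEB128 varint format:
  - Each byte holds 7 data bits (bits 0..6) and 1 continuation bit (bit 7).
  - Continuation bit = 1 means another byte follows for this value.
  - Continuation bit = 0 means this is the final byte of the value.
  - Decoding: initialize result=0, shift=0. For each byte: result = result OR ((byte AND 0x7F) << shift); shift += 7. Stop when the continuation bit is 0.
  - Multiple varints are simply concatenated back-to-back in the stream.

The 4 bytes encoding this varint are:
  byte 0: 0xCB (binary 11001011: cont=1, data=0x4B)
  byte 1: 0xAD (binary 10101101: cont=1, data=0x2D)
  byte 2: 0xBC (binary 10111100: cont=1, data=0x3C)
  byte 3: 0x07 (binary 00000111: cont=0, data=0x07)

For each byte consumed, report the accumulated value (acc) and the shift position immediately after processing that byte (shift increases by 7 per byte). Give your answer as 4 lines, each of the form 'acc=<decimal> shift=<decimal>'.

byte 0=0xCB: payload=0x4B=75, contrib = 75<<0 = 75; acc -> 75, shift -> 7
byte 1=0xAD: payload=0x2D=45, contrib = 45<<7 = 5760; acc -> 5835, shift -> 14
byte 2=0xBC: payload=0x3C=60, contrib = 60<<14 = 983040; acc -> 988875, shift -> 21
byte 3=0x07: payload=0x07=7, contrib = 7<<21 = 14680064; acc -> 15668939, shift -> 28

Answer: acc=75 shift=7
acc=5835 shift=14
acc=988875 shift=21
acc=15668939 shift=28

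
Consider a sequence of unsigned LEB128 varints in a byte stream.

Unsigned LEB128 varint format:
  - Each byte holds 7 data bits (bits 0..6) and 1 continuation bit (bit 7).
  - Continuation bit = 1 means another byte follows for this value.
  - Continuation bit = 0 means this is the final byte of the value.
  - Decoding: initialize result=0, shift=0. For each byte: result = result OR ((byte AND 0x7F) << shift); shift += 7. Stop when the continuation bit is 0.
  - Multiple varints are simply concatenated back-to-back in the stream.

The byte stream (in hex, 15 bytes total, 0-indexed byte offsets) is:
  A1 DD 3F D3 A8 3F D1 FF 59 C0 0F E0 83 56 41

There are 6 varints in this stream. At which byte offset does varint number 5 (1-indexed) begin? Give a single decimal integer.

  byte[0]=0xA1 cont=1 payload=0x21=33: acc |= 33<<0 -> acc=33 shift=7
  byte[1]=0xDD cont=1 payload=0x5D=93: acc |= 93<<7 -> acc=11937 shift=14
  byte[2]=0x3F cont=0 payload=0x3F=63: acc |= 63<<14 -> acc=1044129 shift=21 [end]
Varint 1: bytes[0:3] = A1 DD 3F -> value 1044129 (3 byte(s))
  byte[3]=0xD3 cont=1 payload=0x53=83: acc |= 83<<0 -> acc=83 shift=7
  byte[4]=0xA8 cont=1 payload=0x28=40: acc |= 40<<7 -> acc=5203 shift=14
  byte[5]=0x3F cont=0 payload=0x3F=63: acc |= 63<<14 -> acc=1037395 shift=21 [end]
Varint 2: bytes[3:6] = D3 A8 3F -> value 1037395 (3 byte(s))
  byte[6]=0xD1 cont=1 payload=0x51=81: acc |= 81<<0 -> acc=81 shift=7
  byte[7]=0xFF cont=1 payload=0x7F=127: acc |= 127<<7 -> acc=16337 shift=14
  byte[8]=0x59 cont=0 payload=0x59=89: acc |= 89<<14 -> acc=1474513 shift=21 [end]
Varint 3: bytes[6:9] = D1 FF 59 -> value 1474513 (3 byte(s))
  byte[9]=0xC0 cont=1 payload=0x40=64: acc |= 64<<0 -> acc=64 shift=7
  byte[10]=0x0F cont=0 payload=0x0F=15: acc |= 15<<7 -> acc=1984 shift=14 [end]
Varint 4: bytes[9:11] = C0 0F -> value 1984 (2 byte(s))
  byte[11]=0xE0 cont=1 payload=0x60=96: acc |= 96<<0 -> acc=96 shift=7
  byte[12]=0x83 cont=1 payload=0x03=3: acc |= 3<<7 -> acc=480 shift=14
  byte[13]=0x56 cont=0 payload=0x56=86: acc |= 86<<14 -> acc=1409504 shift=21 [end]
Varint 5: bytes[11:14] = E0 83 56 -> value 1409504 (3 byte(s))
  byte[14]=0x41 cont=0 payload=0x41=65: acc |= 65<<0 -> acc=65 shift=7 [end]
Varint 6: bytes[14:15] = 41 -> value 65 (1 byte(s))

Answer: 11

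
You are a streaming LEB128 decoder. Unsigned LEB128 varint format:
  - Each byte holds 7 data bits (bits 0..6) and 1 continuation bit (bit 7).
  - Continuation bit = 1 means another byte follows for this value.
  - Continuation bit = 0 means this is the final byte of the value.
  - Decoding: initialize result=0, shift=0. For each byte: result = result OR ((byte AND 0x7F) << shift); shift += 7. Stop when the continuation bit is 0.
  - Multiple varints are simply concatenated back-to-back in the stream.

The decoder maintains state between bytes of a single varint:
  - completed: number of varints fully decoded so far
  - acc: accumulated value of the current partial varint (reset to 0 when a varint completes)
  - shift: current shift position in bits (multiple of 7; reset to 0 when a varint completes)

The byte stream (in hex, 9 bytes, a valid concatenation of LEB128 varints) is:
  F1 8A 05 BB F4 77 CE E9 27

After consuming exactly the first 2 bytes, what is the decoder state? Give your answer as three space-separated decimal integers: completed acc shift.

Answer: 0 1393 14

Derivation:
byte[0]=0xF1 cont=1 payload=0x71: acc |= 113<<0 -> completed=0 acc=113 shift=7
byte[1]=0x8A cont=1 payload=0x0A: acc |= 10<<7 -> completed=0 acc=1393 shift=14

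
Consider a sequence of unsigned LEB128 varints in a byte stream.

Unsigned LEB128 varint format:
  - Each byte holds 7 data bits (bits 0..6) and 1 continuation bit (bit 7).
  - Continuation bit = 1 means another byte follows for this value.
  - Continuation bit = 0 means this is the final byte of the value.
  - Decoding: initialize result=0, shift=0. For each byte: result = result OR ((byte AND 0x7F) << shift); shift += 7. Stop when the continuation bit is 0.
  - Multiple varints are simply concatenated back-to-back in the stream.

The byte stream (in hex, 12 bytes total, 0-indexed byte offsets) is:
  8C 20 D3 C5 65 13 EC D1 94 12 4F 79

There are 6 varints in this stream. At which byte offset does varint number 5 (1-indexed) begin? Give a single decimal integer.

Answer: 10

Derivation:
  byte[0]=0x8C cont=1 payload=0x0C=12: acc |= 12<<0 -> acc=12 shift=7
  byte[1]=0x20 cont=0 payload=0x20=32: acc |= 32<<7 -> acc=4108 shift=14 [end]
Varint 1: bytes[0:2] = 8C 20 -> value 4108 (2 byte(s))
  byte[2]=0xD3 cont=1 payload=0x53=83: acc |= 83<<0 -> acc=83 shift=7
  byte[3]=0xC5 cont=1 payload=0x45=69: acc |= 69<<7 -> acc=8915 shift=14
  byte[4]=0x65 cont=0 payload=0x65=101: acc |= 101<<14 -> acc=1663699 shift=21 [end]
Varint 2: bytes[2:5] = D3 C5 65 -> value 1663699 (3 byte(s))
  byte[5]=0x13 cont=0 payload=0x13=19: acc |= 19<<0 -> acc=19 shift=7 [end]
Varint 3: bytes[5:6] = 13 -> value 19 (1 byte(s))
  byte[6]=0xEC cont=1 payload=0x6C=108: acc |= 108<<0 -> acc=108 shift=7
  byte[7]=0xD1 cont=1 payload=0x51=81: acc |= 81<<7 -> acc=10476 shift=14
  byte[8]=0x94 cont=1 payload=0x14=20: acc |= 20<<14 -> acc=338156 shift=21
  byte[9]=0x12 cont=0 payload=0x12=18: acc |= 18<<21 -> acc=38086892 shift=28 [end]
Varint 4: bytes[6:10] = EC D1 94 12 -> value 38086892 (4 byte(s))
  byte[10]=0x4F cont=0 payload=0x4F=79: acc |= 79<<0 -> acc=79 shift=7 [end]
Varint 5: bytes[10:11] = 4F -> value 79 (1 byte(s))
  byte[11]=0x79 cont=0 payload=0x79=121: acc |= 121<<0 -> acc=121 shift=7 [end]
Varint 6: bytes[11:12] = 79 -> value 121 (1 byte(s))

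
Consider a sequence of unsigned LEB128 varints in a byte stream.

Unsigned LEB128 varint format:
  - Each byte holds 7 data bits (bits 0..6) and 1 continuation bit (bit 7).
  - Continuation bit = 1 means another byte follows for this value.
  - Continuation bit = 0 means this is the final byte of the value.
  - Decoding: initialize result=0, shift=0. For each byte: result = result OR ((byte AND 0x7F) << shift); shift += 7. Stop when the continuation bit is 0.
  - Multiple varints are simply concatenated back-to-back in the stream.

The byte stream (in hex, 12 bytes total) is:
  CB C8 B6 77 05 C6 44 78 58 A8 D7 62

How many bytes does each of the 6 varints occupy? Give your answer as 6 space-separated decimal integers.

Answer: 4 1 2 1 1 3

Derivation:
  byte[0]=0xCB cont=1 payload=0x4B=75: acc |= 75<<0 -> acc=75 shift=7
  byte[1]=0xC8 cont=1 payload=0x48=72: acc |= 72<<7 -> acc=9291 shift=14
  byte[2]=0xB6 cont=1 payload=0x36=54: acc |= 54<<14 -> acc=894027 shift=21
  byte[3]=0x77 cont=0 payload=0x77=119: acc |= 119<<21 -> acc=250455115 shift=28 [end]
Varint 1: bytes[0:4] = CB C8 B6 77 -> value 250455115 (4 byte(s))
  byte[4]=0x05 cont=0 payload=0x05=5: acc |= 5<<0 -> acc=5 shift=7 [end]
Varint 2: bytes[4:5] = 05 -> value 5 (1 byte(s))
  byte[5]=0xC6 cont=1 payload=0x46=70: acc |= 70<<0 -> acc=70 shift=7
  byte[6]=0x44 cont=0 payload=0x44=68: acc |= 68<<7 -> acc=8774 shift=14 [end]
Varint 3: bytes[5:7] = C6 44 -> value 8774 (2 byte(s))
  byte[7]=0x78 cont=0 payload=0x78=120: acc |= 120<<0 -> acc=120 shift=7 [end]
Varint 4: bytes[7:8] = 78 -> value 120 (1 byte(s))
  byte[8]=0x58 cont=0 payload=0x58=88: acc |= 88<<0 -> acc=88 shift=7 [end]
Varint 5: bytes[8:9] = 58 -> value 88 (1 byte(s))
  byte[9]=0xA8 cont=1 payload=0x28=40: acc |= 40<<0 -> acc=40 shift=7
  byte[10]=0xD7 cont=1 payload=0x57=87: acc |= 87<<7 -> acc=11176 shift=14
  byte[11]=0x62 cont=0 payload=0x62=98: acc |= 98<<14 -> acc=1616808 shift=21 [end]
Varint 6: bytes[9:12] = A8 D7 62 -> value 1616808 (3 byte(s))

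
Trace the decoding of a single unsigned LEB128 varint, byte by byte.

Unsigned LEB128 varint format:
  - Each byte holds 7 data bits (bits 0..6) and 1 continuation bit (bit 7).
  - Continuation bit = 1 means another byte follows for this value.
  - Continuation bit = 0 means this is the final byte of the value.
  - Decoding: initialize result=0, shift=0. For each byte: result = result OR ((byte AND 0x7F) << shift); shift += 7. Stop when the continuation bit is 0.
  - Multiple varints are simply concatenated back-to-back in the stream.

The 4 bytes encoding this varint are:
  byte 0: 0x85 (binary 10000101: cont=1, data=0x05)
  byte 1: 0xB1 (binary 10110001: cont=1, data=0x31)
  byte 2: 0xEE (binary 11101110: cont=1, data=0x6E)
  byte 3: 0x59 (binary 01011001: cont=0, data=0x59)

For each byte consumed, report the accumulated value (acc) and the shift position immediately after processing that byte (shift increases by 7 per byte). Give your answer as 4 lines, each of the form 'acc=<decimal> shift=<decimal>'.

byte 0=0x85: payload=0x05=5, contrib = 5<<0 = 5; acc -> 5, shift -> 7
byte 1=0xB1: payload=0x31=49, contrib = 49<<7 = 6272; acc -> 6277, shift -> 14
byte 2=0xEE: payload=0x6E=110, contrib = 110<<14 = 1802240; acc -> 1808517, shift -> 21
byte 3=0x59: payload=0x59=89, contrib = 89<<21 = 186646528; acc -> 188455045, shift -> 28

Answer: acc=5 shift=7
acc=6277 shift=14
acc=1808517 shift=21
acc=188455045 shift=28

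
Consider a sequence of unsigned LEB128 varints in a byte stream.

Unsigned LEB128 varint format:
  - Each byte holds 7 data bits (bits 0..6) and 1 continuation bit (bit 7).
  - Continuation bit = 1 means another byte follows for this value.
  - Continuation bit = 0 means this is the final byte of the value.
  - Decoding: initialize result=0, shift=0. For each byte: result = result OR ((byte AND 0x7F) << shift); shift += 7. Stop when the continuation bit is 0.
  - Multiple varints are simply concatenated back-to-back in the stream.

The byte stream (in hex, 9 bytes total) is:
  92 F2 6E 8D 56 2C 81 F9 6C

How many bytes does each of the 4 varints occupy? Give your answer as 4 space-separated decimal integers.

Answer: 3 2 1 3

Derivation:
  byte[0]=0x92 cont=1 payload=0x12=18: acc |= 18<<0 -> acc=18 shift=7
  byte[1]=0xF2 cont=1 payload=0x72=114: acc |= 114<<7 -> acc=14610 shift=14
  byte[2]=0x6E cont=0 payload=0x6E=110: acc |= 110<<14 -> acc=1816850 shift=21 [end]
Varint 1: bytes[0:3] = 92 F2 6E -> value 1816850 (3 byte(s))
  byte[3]=0x8D cont=1 payload=0x0D=13: acc |= 13<<0 -> acc=13 shift=7
  byte[4]=0x56 cont=0 payload=0x56=86: acc |= 86<<7 -> acc=11021 shift=14 [end]
Varint 2: bytes[3:5] = 8D 56 -> value 11021 (2 byte(s))
  byte[5]=0x2C cont=0 payload=0x2C=44: acc |= 44<<0 -> acc=44 shift=7 [end]
Varint 3: bytes[5:6] = 2C -> value 44 (1 byte(s))
  byte[6]=0x81 cont=1 payload=0x01=1: acc |= 1<<0 -> acc=1 shift=7
  byte[7]=0xF9 cont=1 payload=0x79=121: acc |= 121<<7 -> acc=15489 shift=14
  byte[8]=0x6C cont=0 payload=0x6C=108: acc |= 108<<14 -> acc=1784961 shift=21 [end]
Varint 4: bytes[6:9] = 81 F9 6C -> value 1784961 (3 byte(s))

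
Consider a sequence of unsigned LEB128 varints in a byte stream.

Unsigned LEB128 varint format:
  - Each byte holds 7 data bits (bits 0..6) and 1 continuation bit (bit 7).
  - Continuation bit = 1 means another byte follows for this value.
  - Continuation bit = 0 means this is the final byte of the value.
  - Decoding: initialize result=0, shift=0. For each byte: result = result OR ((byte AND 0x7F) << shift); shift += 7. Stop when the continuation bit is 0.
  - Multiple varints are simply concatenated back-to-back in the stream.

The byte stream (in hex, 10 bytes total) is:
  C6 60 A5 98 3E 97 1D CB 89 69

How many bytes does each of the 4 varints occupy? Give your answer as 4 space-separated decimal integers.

Answer: 2 3 2 3

Derivation:
  byte[0]=0xC6 cont=1 payload=0x46=70: acc |= 70<<0 -> acc=70 shift=7
  byte[1]=0x60 cont=0 payload=0x60=96: acc |= 96<<7 -> acc=12358 shift=14 [end]
Varint 1: bytes[0:2] = C6 60 -> value 12358 (2 byte(s))
  byte[2]=0xA5 cont=1 payload=0x25=37: acc |= 37<<0 -> acc=37 shift=7
  byte[3]=0x98 cont=1 payload=0x18=24: acc |= 24<<7 -> acc=3109 shift=14
  byte[4]=0x3E cont=0 payload=0x3E=62: acc |= 62<<14 -> acc=1018917 shift=21 [end]
Varint 2: bytes[2:5] = A5 98 3E -> value 1018917 (3 byte(s))
  byte[5]=0x97 cont=1 payload=0x17=23: acc |= 23<<0 -> acc=23 shift=7
  byte[6]=0x1D cont=0 payload=0x1D=29: acc |= 29<<7 -> acc=3735 shift=14 [end]
Varint 3: bytes[5:7] = 97 1D -> value 3735 (2 byte(s))
  byte[7]=0xCB cont=1 payload=0x4B=75: acc |= 75<<0 -> acc=75 shift=7
  byte[8]=0x89 cont=1 payload=0x09=9: acc |= 9<<7 -> acc=1227 shift=14
  byte[9]=0x69 cont=0 payload=0x69=105: acc |= 105<<14 -> acc=1721547 shift=21 [end]
Varint 4: bytes[7:10] = CB 89 69 -> value 1721547 (3 byte(s))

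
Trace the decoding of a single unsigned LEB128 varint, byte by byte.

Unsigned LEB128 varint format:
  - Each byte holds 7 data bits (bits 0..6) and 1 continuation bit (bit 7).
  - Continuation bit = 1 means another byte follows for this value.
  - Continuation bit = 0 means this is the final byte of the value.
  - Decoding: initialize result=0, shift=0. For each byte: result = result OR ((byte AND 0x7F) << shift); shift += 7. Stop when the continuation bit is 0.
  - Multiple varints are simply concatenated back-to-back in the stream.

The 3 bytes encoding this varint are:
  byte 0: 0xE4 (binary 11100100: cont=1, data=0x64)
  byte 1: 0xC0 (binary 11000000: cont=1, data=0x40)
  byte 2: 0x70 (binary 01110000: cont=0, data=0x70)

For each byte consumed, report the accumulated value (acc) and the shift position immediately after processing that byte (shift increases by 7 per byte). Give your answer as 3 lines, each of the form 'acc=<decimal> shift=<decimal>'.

Answer: acc=100 shift=7
acc=8292 shift=14
acc=1843300 shift=21

Derivation:
byte 0=0xE4: payload=0x64=100, contrib = 100<<0 = 100; acc -> 100, shift -> 7
byte 1=0xC0: payload=0x40=64, contrib = 64<<7 = 8192; acc -> 8292, shift -> 14
byte 2=0x70: payload=0x70=112, contrib = 112<<14 = 1835008; acc -> 1843300, shift -> 21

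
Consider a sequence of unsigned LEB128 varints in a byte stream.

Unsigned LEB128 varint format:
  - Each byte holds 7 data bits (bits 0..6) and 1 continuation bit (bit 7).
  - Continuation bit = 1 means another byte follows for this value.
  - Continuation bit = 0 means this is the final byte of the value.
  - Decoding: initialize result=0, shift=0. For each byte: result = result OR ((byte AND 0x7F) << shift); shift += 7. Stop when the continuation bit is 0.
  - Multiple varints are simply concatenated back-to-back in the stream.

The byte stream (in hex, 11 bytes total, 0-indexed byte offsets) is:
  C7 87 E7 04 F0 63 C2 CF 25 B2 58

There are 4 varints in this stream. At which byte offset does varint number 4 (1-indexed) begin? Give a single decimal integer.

  byte[0]=0xC7 cont=1 payload=0x47=71: acc |= 71<<0 -> acc=71 shift=7
  byte[1]=0x87 cont=1 payload=0x07=7: acc |= 7<<7 -> acc=967 shift=14
  byte[2]=0xE7 cont=1 payload=0x67=103: acc |= 103<<14 -> acc=1688519 shift=21
  byte[3]=0x04 cont=0 payload=0x04=4: acc |= 4<<21 -> acc=10077127 shift=28 [end]
Varint 1: bytes[0:4] = C7 87 E7 04 -> value 10077127 (4 byte(s))
  byte[4]=0xF0 cont=1 payload=0x70=112: acc |= 112<<0 -> acc=112 shift=7
  byte[5]=0x63 cont=0 payload=0x63=99: acc |= 99<<7 -> acc=12784 shift=14 [end]
Varint 2: bytes[4:6] = F0 63 -> value 12784 (2 byte(s))
  byte[6]=0xC2 cont=1 payload=0x42=66: acc |= 66<<0 -> acc=66 shift=7
  byte[7]=0xCF cont=1 payload=0x4F=79: acc |= 79<<7 -> acc=10178 shift=14
  byte[8]=0x25 cont=0 payload=0x25=37: acc |= 37<<14 -> acc=616386 shift=21 [end]
Varint 3: bytes[6:9] = C2 CF 25 -> value 616386 (3 byte(s))
  byte[9]=0xB2 cont=1 payload=0x32=50: acc |= 50<<0 -> acc=50 shift=7
  byte[10]=0x58 cont=0 payload=0x58=88: acc |= 88<<7 -> acc=11314 shift=14 [end]
Varint 4: bytes[9:11] = B2 58 -> value 11314 (2 byte(s))

Answer: 9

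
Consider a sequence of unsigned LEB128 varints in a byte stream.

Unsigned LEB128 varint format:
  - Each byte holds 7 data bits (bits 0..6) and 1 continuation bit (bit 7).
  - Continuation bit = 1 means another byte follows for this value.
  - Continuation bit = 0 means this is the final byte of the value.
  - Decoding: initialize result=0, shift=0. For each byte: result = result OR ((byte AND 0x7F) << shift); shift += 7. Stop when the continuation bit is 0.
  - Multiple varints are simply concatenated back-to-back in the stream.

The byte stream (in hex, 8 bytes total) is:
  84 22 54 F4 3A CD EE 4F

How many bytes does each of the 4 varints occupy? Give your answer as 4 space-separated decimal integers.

  byte[0]=0x84 cont=1 payload=0x04=4: acc |= 4<<0 -> acc=4 shift=7
  byte[1]=0x22 cont=0 payload=0x22=34: acc |= 34<<7 -> acc=4356 shift=14 [end]
Varint 1: bytes[0:2] = 84 22 -> value 4356 (2 byte(s))
  byte[2]=0x54 cont=0 payload=0x54=84: acc |= 84<<0 -> acc=84 shift=7 [end]
Varint 2: bytes[2:3] = 54 -> value 84 (1 byte(s))
  byte[3]=0xF4 cont=1 payload=0x74=116: acc |= 116<<0 -> acc=116 shift=7
  byte[4]=0x3A cont=0 payload=0x3A=58: acc |= 58<<7 -> acc=7540 shift=14 [end]
Varint 3: bytes[3:5] = F4 3A -> value 7540 (2 byte(s))
  byte[5]=0xCD cont=1 payload=0x4D=77: acc |= 77<<0 -> acc=77 shift=7
  byte[6]=0xEE cont=1 payload=0x6E=110: acc |= 110<<7 -> acc=14157 shift=14
  byte[7]=0x4F cont=0 payload=0x4F=79: acc |= 79<<14 -> acc=1308493 shift=21 [end]
Varint 4: bytes[5:8] = CD EE 4F -> value 1308493 (3 byte(s))

Answer: 2 1 2 3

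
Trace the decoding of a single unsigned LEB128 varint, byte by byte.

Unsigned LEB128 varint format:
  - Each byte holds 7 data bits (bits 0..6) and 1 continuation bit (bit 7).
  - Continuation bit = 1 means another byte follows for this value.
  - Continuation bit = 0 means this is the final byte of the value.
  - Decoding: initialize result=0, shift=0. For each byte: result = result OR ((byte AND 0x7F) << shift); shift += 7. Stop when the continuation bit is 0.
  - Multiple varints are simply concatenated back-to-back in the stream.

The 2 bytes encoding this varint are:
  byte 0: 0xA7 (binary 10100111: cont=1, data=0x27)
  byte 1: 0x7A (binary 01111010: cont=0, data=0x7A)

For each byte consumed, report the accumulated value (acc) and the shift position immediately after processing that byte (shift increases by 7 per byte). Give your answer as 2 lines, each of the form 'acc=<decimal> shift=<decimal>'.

byte 0=0xA7: payload=0x27=39, contrib = 39<<0 = 39; acc -> 39, shift -> 7
byte 1=0x7A: payload=0x7A=122, contrib = 122<<7 = 15616; acc -> 15655, shift -> 14

Answer: acc=39 shift=7
acc=15655 shift=14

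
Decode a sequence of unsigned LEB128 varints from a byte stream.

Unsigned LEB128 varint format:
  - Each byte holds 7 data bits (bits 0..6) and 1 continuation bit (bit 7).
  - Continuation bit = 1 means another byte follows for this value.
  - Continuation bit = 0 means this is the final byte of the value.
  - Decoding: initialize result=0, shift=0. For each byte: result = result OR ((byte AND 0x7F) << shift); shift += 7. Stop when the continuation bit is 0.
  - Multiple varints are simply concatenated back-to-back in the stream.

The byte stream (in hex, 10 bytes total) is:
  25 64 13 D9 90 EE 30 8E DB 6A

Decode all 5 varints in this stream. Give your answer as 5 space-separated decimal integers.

  byte[0]=0x25 cont=0 payload=0x25=37: acc |= 37<<0 -> acc=37 shift=7 [end]
Varint 1: bytes[0:1] = 25 -> value 37 (1 byte(s))
  byte[1]=0x64 cont=0 payload=0x64=100: acc |= 100<<0 -> acc=100 shift=7 [end]
Varint 2: bytes[1:2] = 64 -> value 100 (1 byte(s))
  byte[2]=0x13 cont=0 payload=0x13=19: acc |= 19<<0 -> acc=19 shift=7 [end]
Varint 3: bytes[2:3] = 13 -> value 19 (1 byte(s))
  byte[3]=0xD9 cont=1 payload=0x59=89: acc |= 89<<0 -> acc=89 shift=7
  byte[4]=0x90 cont=1 payload=0x10=16: acc |= 16<<7 -> acc=2137 shift=14
  byte[5]=0xEE cont=1 payload=0x6E=110: acc |= 110<<14 -> acc=1804377 shift=21
  byte[6]=0x30 cont=0 payload=0x30=48: acc |= 48<<21 -> acc=102467673 shift=28 [end]
Varint 4: bytes[3:7] = D9 90 EE 30 -> value 102467673 (4 byte(s))
  byte[7]=0x8E cont=1 payload=0x0E=14: acc |= 14<<0 -> acc=14 shift=7
  byte[8]=0xDB cont=1 payload=0x5B=91: acc |= 91<<7 -> acc=11662 shift=14
  byte[9]=0x6A cont=0 payload=0x6A=106: acc |= 106<<14 -> acc=1748366 shift=21 [end]
Varint 5: bytes[7:10] = 8E DB 6A -> value 1748366 (3 byte(s))

Answer: 37 100 19 102467673 1748366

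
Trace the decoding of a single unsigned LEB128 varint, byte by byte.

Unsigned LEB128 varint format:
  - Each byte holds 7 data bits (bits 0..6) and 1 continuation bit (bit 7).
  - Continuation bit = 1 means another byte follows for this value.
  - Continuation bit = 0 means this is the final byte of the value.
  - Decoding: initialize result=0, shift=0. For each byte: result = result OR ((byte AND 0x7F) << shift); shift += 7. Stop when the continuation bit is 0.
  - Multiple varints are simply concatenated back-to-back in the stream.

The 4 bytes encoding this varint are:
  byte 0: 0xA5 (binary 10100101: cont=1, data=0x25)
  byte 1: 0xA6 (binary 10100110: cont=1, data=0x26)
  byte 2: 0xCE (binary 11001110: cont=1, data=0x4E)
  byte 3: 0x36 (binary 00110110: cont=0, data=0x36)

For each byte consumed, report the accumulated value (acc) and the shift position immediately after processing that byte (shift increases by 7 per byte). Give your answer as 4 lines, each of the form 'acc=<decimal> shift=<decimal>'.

Answer: acc=37 shift=7
acc=4901 shift=14
acc=1282853 shift=21
acc=114529061 shift=28

Derivation:
byte 0=0xA5: payload=0x25=37, contrib = 37<<0 = 37; acc -> 37, shift -> 7
byte 1=0xA6: payload=0x26=38, contrib = 38<<7 = 4864; acc -> 4901, shift -> 14
byte 2=0xCE: payload=0x4E=78, contrib = 78<<14 = 1277952; acc -> 1282853, shift -> 21
byte 3=0x36: payload=0x36=54, contrib = 54<<21 = 113246208; acc -> 114529061, shift -> 28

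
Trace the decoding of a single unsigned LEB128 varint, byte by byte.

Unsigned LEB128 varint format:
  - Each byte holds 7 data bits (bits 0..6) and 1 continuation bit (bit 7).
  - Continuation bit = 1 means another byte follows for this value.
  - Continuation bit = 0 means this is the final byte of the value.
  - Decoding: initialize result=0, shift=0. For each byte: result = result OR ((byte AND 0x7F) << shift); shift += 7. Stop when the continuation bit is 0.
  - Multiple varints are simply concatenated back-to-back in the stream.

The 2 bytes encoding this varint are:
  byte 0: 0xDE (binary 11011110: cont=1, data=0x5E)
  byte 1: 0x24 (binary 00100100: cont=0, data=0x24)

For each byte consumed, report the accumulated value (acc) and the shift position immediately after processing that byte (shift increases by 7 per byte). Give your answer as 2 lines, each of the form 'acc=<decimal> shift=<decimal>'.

byte 0=0xDE: payload=0x5E=94, contrib = 94<<0 = 94; acc -> 94, shift -> 7
byte 1=0x24: payload=0x24=36, contrib = 36<<7 = 4608; acc -> 4702, shift -> 14

Answer: acc=94 shift=7
acc=4702 shift=14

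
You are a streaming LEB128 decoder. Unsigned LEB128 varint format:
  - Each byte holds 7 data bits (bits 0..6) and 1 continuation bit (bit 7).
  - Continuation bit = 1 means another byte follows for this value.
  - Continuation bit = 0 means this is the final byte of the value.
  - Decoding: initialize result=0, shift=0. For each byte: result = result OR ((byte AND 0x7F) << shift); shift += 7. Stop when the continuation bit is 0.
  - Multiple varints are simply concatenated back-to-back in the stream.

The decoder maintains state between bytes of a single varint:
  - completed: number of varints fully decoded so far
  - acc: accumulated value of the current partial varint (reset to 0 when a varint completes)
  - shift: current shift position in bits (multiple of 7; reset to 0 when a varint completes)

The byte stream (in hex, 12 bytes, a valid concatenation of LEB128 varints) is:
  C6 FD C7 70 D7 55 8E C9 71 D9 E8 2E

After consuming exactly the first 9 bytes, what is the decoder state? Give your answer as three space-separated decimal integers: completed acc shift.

byte[0]=0xC6 cont=1 payload=0x46: acc |= 70<<0 -> completed=0 acc=70 shift=7
byte[1]=0xFD cont=1 payload=0x7D: acc |= 125<<7 -> completed=0 acc=16070 shift=14
byte[2]=0xC7 cont=1 payload=0x47: acc |= 71<<14 -> completed=0 acc=1179334 shift=21
byte[3]=0x70 cont=0 payload=0x70: varint #1 complete (value=236060358); reset -> completed=1 acc=0 shift=0
byte[4]=0xD7 cont=1 payload=0x57: acc |= 87<<0 -> completed=1 acc=87 shift=7
byte[5]=0x55 cont=0 payload=0x55: varint #2 complete (value=10967); reset -> completed=2 acc=0 shift=0
byte[6]=0x8E cont=1 payload=0x0E: acc |= 14<<0 -> completed=2 acc=14 shift=7
byte[7]=0xC9 cont=1 payload=0x49: acc |= 73<<7 -> completed=2 acc=9358 shift=14
byte[8]=0x71 cont=0 payload=0x71: varint #3 complete (value=1860750); reset -> completed=3 acc=0 shift=0

Answer: 3 0 0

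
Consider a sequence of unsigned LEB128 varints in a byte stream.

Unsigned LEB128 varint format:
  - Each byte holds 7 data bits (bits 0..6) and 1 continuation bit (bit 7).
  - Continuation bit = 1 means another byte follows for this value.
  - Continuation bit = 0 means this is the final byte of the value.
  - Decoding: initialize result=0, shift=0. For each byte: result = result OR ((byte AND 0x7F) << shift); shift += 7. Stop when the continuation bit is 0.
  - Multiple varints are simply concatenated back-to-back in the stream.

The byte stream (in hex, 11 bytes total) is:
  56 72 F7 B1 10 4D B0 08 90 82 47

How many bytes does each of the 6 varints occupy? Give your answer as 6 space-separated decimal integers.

Answer: 1 1 3 1 2 3

Derivation:
  byte[0]=0x56 cont=0 payload=0x56=86: acc |= 86<<0 -> acc=86 shift=7 [end]
Varint 1: bytes[0:1] = 56 -> value 86 (1 byte(s))
  byte[1]=0x72 cont=0 payload=0x72=114: acc |= 114<<0 -> acc=114 shift=7 [end]
Varint 2: bytes[1:2] = 72 -> value 114 (1 byte(s))
  byte[2]=0xF7 cont=1 payload=0x77=119: acc |= 119<<0 -> acc=119 shift=7
  byte[3]=0xB1 cont=1 payload=0x31=49: acc |= 49<<7 -> acc=6391 shift=14
  byte[4]=0x10 cont=0 payload=0x10=16: acc |= 16<<14 -> acc=268535 shift=21 [end]
Varint 3: bytes[2:5] = F7 B1 10 -> value 268535 (3 byte(s))
  byte[5]=0x4D cont=0 payload=0x4D=77: acc |= 77<<0 -> acc=77 shift=7 [end]
Varint 4: bytes[5:6] = 4D -> value 77 (1 byte(s))
  byte[6]=0xB0 cont=1 payload=0x30=48: acc |= 48<<0 -> acc=48 shift=7
  byte[7]=0x08 cont=0 payload=0x08=8: acc |= 8<<7 -> acc=1072 shift=14 [end]
Varint 5: bytes[6:8] = B0 08 -> value 1072 (2 byte(s))
  byte[8]=0x90 cont=1 payload=0x10=16: acc |= 16<<0 -> acc=16 shift=7
  byte[9]=0x82 cont=1 payload=0x02=2: acc |= 2<<7 -> acc=272 shift=14
  byte[10]=0x47 cont=0 payload=0x47=71: acc |= 71<<14 -> acc=1163536 shift=21 [end]
Varint 6: bytes[8:11] = 90 82 47 -> value 1163536 (3 byte(s))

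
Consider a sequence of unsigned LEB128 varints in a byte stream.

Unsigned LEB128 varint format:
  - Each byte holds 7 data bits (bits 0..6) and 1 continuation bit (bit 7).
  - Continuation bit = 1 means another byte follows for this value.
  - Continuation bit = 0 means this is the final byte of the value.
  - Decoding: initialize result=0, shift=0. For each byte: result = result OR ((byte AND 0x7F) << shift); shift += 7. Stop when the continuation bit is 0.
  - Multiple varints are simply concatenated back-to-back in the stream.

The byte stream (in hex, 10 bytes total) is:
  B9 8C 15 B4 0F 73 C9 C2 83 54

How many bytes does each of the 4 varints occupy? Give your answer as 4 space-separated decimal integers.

Answer: 3 2 1 4

Derivation:
  byte[0]=0xB9 cont=1 payload=0x39=57: acc |= 57<<0 -> acc=57 shift=7
  byte[1]=0x8C cont=1 payload=0x0C=12: acc |= 12<<7 -> acc=1593 shift=14
  byte[2]=0x15 cont=0 payload=0x15=21: acc |= 21<<14 -> acc=345657 shift=21 [end]
Varint 1: bytes[0:3] = B9 8C 15 -> value 345657 (3 byte(s))
  byte[3]=0xB4 cont=1 payload=0x34=52: acc |= 52<<0 -> acc=52 shift=7
  byte[4]=0x0F cont=0 payload=0x0F=15: acc |= 15<<7 -> acc=1972 shift=14 [end]
Varint 2: bytes[3:5] = B4 0F -> value 1972 (2 byte(s))
  byte[5]=0x73 cont=0 payload=0x73=115: acc |= 115<<0 -> acc=115 shift=7 [end]
Varint 3: bytes[5:6] = 73 -> value 115 (1 byte(s))
  byte[6]=0xC9 cont=1 payload=0x49=73: acc |= 73<<0 -> acc=73 shift=7
  byte[7]=0xC2 cont=1 payload=0x42=66: acc |= 66<<7 -> acc=8521 shift=14
  byte[8]=0x83 cont=1 payload=0x03=3: acc |= 3<<14 -> acc=57673 shift=21
  byte[9]=0x54 cont=0 payload=0x54=84: acc |= 84<<21 -> acc=176218441 shift=28 [end]
Varint 4: bytes[6:10] = C9 C2 83 54 -> value 176218441 (4 byte(s))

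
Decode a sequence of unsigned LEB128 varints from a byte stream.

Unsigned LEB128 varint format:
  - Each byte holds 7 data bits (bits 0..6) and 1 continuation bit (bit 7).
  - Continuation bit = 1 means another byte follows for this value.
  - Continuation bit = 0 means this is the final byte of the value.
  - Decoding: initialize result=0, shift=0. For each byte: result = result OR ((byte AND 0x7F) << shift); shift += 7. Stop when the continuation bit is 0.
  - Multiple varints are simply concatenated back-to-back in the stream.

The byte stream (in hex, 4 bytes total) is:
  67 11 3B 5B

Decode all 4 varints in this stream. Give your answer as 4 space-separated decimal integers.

  byte[0]=0x67 cont=0 payload=0x67=103: acc |= 103<<0 -> acc=103 shift=7 [end]
Varint 1: bytes[0:1] = 67 -> value 103 (1 byte(s))
  byte[1]=0x11 cont=0 payload=0x11=17: acc |= 17<<0 -> acc=17 shift=7 [end]
Varint 2: bytes[1:2] = 11 -> value 17 (1 byte(s))
  byte[2]=0x3B cont=0 payload=0x3B=59: acc |= 59<<0 -> acc=59 shift=7 [end]
Varint 3: bytes[2:3] = 3B -> value 59 (1 byte(s))
  byte[3]=0x5B cont=0 payload=0x5B=91: acc |= 91<<0 -> acc=91 shift=7 [end]
Varint 4: bytes[3:4] = 5B -> value 91 (1 byte(s))

Answer: 103 17 59 91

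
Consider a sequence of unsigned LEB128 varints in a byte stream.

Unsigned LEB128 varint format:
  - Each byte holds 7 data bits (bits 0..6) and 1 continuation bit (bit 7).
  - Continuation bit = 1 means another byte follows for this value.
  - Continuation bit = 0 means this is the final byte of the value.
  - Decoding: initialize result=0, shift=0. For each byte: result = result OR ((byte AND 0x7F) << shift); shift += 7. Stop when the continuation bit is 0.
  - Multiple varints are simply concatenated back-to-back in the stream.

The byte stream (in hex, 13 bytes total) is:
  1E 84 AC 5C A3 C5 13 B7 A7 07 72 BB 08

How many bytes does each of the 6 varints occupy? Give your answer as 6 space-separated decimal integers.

Answer: 1 3 3 3 1 2

Derivation:
  byte[0]=0x1E cont=0 payload=0x1E=30: acc |= 30<<0 -> acc=30 shift=7 [end]
Varint 1: bytes[0:1] = 1E -> value 30 (1 byte(s))
  byte[1]=0x84 cont=1 payload=0x04=4: acc |= 4<<0 -> acc=4 shift=7
  byte[2]=0xAC cont=1 payload=0x2C=44: acc |= 44<<7 -> acc=5636 shift=14
  byte[3]=0x5C cont=0 payload=0x5C=92: acc |= 92<<14 -> acc=1512964 shift=21 [end]
Varint 2: bytes[1:4] = 84 AC 5C -> value 1512964 (3 byte(s))
  byte[4]=0xA3 cont=1 payload=0x23=35: acc |= 35<<0 -> acc=35 shift=7
  byte[5]=0xC5 cont=1 payload=0x45=69: acc |= 69<<7 -> acc=8867 shift=14
  byte[6]=0x13 cont=0 payload=0x13=19: acc |= 19<<14 -> acc=320163 shift=21 [end]
Varint 3: bytes[4:7] = A3 C5 13 -> value 320163 (3 byte(s))
  byte[7]=0xB7 cont=1 payload=0x37=55: acc |= 55<<0 -> acc=55 shift=7
  byte[8]=0xA7 cont=1 payload=0x27=39: acc |= 39<<7 -> acc=5047 shift=14
  byte[9]=0x07 cont=0 payload=0x07=7: acc |= 7<<14 -> acc=119735 shift=21 [end]
Varint 4: bytes[7:10] = B7 A7 07 -> value 119735 (3 byte(s))
  byte[10]=0x72 cont=0 payload=0x72=114: acc |= 114<<0 -> acc=114 shift=7 [end]
Varint 5: bytes[10:11] = 72 -> value 114 (1 byte(s))
  byte[11]=0xBB cont=1 payload=0x3B=59: acc |= 59<<0 -> acc=59 shift=7
  byte[12]=0x08 cont=0 payload=0x08=8: acc |= 8<<7 -> acc=1083 shift=14 [end]
Varint 6: bytes[11:13] = BB 08 -> value 1083 (2 byte(s))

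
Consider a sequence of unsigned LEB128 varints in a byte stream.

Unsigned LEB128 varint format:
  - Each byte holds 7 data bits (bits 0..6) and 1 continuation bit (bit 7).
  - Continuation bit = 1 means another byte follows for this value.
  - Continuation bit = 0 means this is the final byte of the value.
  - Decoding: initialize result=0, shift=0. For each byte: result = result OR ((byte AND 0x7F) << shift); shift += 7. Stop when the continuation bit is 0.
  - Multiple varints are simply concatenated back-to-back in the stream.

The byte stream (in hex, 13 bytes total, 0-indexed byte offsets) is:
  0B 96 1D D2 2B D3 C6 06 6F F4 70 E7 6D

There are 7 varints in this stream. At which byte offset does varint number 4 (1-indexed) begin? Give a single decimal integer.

  byte[0]=0x0B cont=0 payload=0x0B=11: acc |= 11<<0 -> acc=11 shift=7 [end]
Varint 1: bytes[0:1] = 0B -> value 11 (1 byte(s))
  byte[1]=0x96 cont=1 payload=0x16=22: acc |= 22<<0 -> acc=22 shift=7
  byte[2]=0x1D cont=0 payload=0x1D=29: acc |= 29<<7 -> acc=3734 shift=14 [end]
Varint 2: bytes[1:3] = 96 1D -> value 3734 (2 byte(s))
  byte[3]=0xD2 cont=1 payload=0x52=82: acc |= 82<<0 -> acc=82 shift=7
  byte[4]=0x2B cont=0 payload=0x2B=43: acc |= 43<<7 -> acc=5586 shift=14 [end]
Varint 3: bytes[3:5] = D2 2B -> value 5586 (2 byte(s))
  byte[5]=0xD3 cont=1 payload=0x53=83: acc |= 83<<0 -> acc=83 shift=7
  byte[6]=0xC6 cont=1 payload=0x46=70: acc |= 70<<7 -> acc=9043 shift=14
  byte[7]=0x06 cont=0 payload=0x06=6: acc |= 6<<14 -> acc=107347 shift=21 [end]
Varint 4: bytes[5:8] = D3 C6 06 -> value 107347 (3 byte(s))
  byte[8]=0x6F cont=0 payload=0x6F=111: acc |= 111<<0 -> acc=111 shift=7 [end]
Varint 5: bytes[8:9] = 6F -> value 111 (1 byte(s))
  byte[9]=0xF4 cont=1 payload=0x74=116: acc |= 116<<0 -> acc=116 shift=7
  byte[10]=0x70 cont=0 payload=0x70=112: acc |= 112<<7 -> acc=14452 shift=14 [end]
Varint 6: bytes[9:11] = F4 70 -> value 14452 (2 byte(s))
  byte[11]=0xE7 cont=1 payload=0x67=103: acc |= 103<<0 -> acc=103 shift=7
  byte[12]=0x6D cont=0 payload=0x6D=109: acc |= 109<<7 -> acc=14055 shift=14 [end]
Varint 7: bytes[11:13] = E7 6D -> value 14055 (2 byte(s))

Answer: 5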